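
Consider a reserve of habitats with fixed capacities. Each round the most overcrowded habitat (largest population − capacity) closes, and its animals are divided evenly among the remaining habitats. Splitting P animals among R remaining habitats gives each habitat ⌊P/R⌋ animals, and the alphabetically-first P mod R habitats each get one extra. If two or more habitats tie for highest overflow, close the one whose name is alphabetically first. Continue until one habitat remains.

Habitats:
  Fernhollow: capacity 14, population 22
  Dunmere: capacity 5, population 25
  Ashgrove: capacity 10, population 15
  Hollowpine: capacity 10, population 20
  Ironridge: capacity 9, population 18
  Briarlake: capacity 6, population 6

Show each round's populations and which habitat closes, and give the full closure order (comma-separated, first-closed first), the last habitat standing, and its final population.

Closure order: Dunmere, Hollowpine, Ironridge, Fernhollow, Ashgrove
Last habitat: Briarlake with 106 animals

Round 1: Ashgrove=15 Briarlake=6 Dunmere=25 Fernhollow=22 Hollowpine=20 Ironridge=18 → close Dunmere (overflow 20)
  25÷5 = 5 each, +1 to first 0
Round 2: Ashgrove=20 Briarlake=11 Fernhollow=27 Hollowpine=25 Ironridge=23 → close Hollowpine (overflow 15)
  25÷4 = 6 each, +1 to first 1
Round 3: Ashgrove=27 Briarlake=17 Fernhollow=33 Ironridge=29 → close Ironridge (overflow 20)
  29÷3 = 9 each, +1 to first 2
Round 4: Ashgrove=37 Briarlake=27 Fernhollow=42 → close Fernhollow (overflow 28)
  42÷2 = 21 each, +1 to first 0
Round 5: Ashgrove=58 Briarlake=48 → close Ashgrove (overflow 48)
  58÷1 = 58 each, +1 to first 0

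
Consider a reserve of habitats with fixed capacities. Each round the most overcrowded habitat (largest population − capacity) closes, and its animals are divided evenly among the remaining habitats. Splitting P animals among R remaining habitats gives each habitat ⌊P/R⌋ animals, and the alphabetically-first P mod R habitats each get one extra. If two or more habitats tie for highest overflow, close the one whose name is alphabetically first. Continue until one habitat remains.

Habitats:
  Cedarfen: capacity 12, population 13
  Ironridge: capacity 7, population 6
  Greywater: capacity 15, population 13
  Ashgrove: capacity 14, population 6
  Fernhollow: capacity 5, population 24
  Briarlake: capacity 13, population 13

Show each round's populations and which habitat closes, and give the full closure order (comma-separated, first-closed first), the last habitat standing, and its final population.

Round 1: Ashgrove=6 Briarlake=13 Cedarfen=13 Fernhollow=24 Greywater=13 Ironridge=6 → close Fernhollow (overflow 19)
  24÷5 = 4 each, +1 to first 4
Round 2: Ashgrove=11 Briarlake=18 Cedarfen=18 Greywater=18 Ironridge=10 → close Cedarfen (overflow 6)
  18÷4 = 4 each, +1 to first 2
Round 3: Ashgrove=16 Briarlake=23 Greywater=22 Ironridge=14 → close Briarlake (overflow 10)
  23÷3 = 7 each, +1 to first 2
Round 4: Ashgrove=24 Greywater=30 Ironridge=21 → close Greywater (overflow 15)
  30÷2 = 15 each, +1 to first 0
Round 5: Ashgrove=39 Ironridge=36 → close Ironridge (overflow 29)
  36÷1 = 36 each, +1 to first 0

Closure order: Fernhollow, Cedarfen, Briarlake, Greywater, Ironridge
Last habitat: Ashgrove with 75 animals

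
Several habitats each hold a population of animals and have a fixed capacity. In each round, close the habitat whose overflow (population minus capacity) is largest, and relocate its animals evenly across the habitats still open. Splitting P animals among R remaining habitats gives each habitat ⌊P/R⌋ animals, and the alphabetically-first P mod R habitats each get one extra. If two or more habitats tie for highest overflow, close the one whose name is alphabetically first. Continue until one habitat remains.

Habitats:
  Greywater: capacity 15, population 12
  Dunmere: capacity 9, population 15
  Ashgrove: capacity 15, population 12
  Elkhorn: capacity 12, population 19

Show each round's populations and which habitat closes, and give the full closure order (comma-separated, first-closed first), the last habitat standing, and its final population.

Round 1: Ashgrove=12 Dunmere=15 Elkhorn=19 Greywater=12 → close Elkhorn (overflow 7)
  19÷3 = 6 each, +1 to first 1
Round 2: Ashgrove=19 Dunmere=21 Greywater=18 → close Dunmere (overflow 12)
  21÷2 = 10 each, +1 to first 1
Round 3: Ashgrove=30 Greywater=28 → close Ashgrove (overflow 15)
  30÷1 = 30 each, +1 to first 0

Closure order: Elkhorn, Dunmere, Ashgrove
Last habitat: Greywater with 58 animals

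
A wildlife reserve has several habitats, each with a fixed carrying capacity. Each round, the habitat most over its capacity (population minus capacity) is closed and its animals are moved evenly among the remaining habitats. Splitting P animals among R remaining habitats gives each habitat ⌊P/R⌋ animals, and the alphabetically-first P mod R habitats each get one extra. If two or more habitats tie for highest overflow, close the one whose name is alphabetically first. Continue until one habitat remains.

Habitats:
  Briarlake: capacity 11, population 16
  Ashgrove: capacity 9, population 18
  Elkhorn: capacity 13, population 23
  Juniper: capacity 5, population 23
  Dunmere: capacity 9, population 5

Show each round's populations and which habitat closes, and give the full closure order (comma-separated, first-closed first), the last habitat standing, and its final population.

Closure order: Juniper, Ashgrove, Elkhorn, Briarlake
Last habitat: Dunmere with 85 animals

Round 1: Ashgrove=18 Briarlake=16 Dunmere=5 Elkhorn=23 Juniper=23 → close Juniper (overflow 18)
  23÷4 = 5 each, +1 to first 3
Round 2: Ashgrove=24 Briarlake=22 Dunmere=11 Elkhorn=28 → close Ashgrove (overflow 15)
  24÷3 = 8 each, +1 to first 0
Round 3: Briarlake=30 Dunmere=19 Elkhorn=36 → close Elkhorn (overflow 23)
  36÷2 = 18 each, +1 to first 0
Round 4: Briarlake=48 Dunmere=37 → close Briarlake (overflow 37)
  48÷1 = 48 each, +1 to first 0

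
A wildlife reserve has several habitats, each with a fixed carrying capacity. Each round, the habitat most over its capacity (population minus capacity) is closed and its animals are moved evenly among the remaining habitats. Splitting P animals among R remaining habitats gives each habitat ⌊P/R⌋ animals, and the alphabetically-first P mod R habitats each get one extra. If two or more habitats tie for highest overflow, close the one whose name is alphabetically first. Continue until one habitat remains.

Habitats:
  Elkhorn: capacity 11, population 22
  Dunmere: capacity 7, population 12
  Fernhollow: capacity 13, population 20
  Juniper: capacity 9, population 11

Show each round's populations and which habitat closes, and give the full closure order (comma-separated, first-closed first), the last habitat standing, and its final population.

Closure order: Elkhorn, Fernhollow, Dunmere
Last habitat: Juniper with 65 animals

Round 1: Dunmere=12 Elkhorn=22 Fernhollow=20 Juniper=11 → close Elkhorn (overflow 11)
  22÷3 = 7 each, +1 to first 1
Round 2: Dunmere=20 Fernhollow=27 Juniper=18 → close Fernhollow (overflow 14)
  27÷2 = 13 each, +1 to first 1
Round 3: Dunmere=34 Juniper=31 → close Dunmere (overflow 27)
  34÷1 = 34 each, +1 to first 0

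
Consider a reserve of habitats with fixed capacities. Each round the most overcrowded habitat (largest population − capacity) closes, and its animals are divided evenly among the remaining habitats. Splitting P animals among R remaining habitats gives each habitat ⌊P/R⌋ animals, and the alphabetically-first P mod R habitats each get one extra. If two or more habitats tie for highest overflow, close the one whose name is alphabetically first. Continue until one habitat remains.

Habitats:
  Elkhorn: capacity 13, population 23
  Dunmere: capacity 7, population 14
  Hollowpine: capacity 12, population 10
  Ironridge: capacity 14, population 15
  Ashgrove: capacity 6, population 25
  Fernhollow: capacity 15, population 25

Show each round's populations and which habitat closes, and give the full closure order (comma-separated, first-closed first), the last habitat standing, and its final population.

Round 1: Ashgrove=25 Dunmere=14 Elkhorn=23 Fernhollow=25 Hollowpine=10 Ironridge=15 → close Ashgrove (overflow 19)
  25÷5 = 5 each, +1 to first 0
Round 2: Dunmere=19 Elkhorn=28 Fernhollow=30 Hollowpine=15 Ironridge=20 → close Elkhorn (overflow 15)
  28÷4 = 7 each, +1 to first 0
Round 3: Dunmere=26 Fernhollow=37 Hollowpine=22 Ironridge=27 → close Fernhollow (overflow 22)
  37÷3 = 12 each, +1 to first 1
Round 4: Dunmere=39 Hollowpine=34 Ironridge=39 → close Dunmere (overflow 32)
  39÷2 = 19 each, +1 to first 1
Round 5: Hollowpine=54 Ironridge=58 → close Ironridge (overflow 44)
  58÷1 = 58 each, +1 to first 0

Closure order: Ashgrove, Elkhorn, Fernhollow, Dunmere, Ironridge
Last habitat: Hollowpine with 112 animals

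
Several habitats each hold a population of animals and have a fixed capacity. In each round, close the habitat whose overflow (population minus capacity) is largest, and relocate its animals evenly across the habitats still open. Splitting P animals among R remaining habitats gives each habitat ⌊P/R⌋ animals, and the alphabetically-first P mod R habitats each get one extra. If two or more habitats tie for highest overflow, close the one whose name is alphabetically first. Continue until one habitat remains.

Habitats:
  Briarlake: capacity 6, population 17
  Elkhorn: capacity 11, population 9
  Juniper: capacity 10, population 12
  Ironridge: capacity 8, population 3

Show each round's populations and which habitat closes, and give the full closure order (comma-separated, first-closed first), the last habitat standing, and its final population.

Closure order: Briarlake, Juniper, Elkhorn
Last habitat: Ironridge with 41 animals

Round 1: Briarlake=17 Elkhorn=9 Ironridge=3 Juniper=12 → close Briarlake (overflow 11)
  17÷3 = 5 each, +1 to first 2
Round 2: Elkhorn=15 Ironridge=9 Juniper=17 → close Juniper (overflow 7)
  17÷2 = 8 each, +1 to first 1
Round 3: Elkhorn=24 Ironridge=17 → close Elkhorn (overflow 13)
  24÷1 = 24 each, +1 to first 0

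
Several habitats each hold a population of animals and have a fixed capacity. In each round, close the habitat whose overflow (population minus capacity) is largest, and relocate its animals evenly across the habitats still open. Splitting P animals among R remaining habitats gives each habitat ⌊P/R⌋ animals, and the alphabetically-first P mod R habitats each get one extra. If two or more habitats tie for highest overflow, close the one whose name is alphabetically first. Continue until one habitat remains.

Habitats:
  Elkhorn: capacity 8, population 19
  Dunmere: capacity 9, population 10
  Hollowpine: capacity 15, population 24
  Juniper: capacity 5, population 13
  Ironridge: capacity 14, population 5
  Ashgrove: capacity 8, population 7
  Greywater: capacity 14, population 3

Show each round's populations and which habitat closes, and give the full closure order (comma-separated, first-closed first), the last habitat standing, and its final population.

Closure order: Elkhorn, Hollowpine, Juniper, Ashgrove, Dunmere, Ironridge
Last habitat: Greywater with 81 animals

Round 1: Ashgrove=7 Dunmere=10 Elkhorn=19 Greywater=3 Hollowpine=24 Ironridge=5 Juniper=13 → close Elkhorn (overflow 11)
  19÷6 = 3 each, +1 to first 1
Round 2: Ashgrove=11 Dunmere=13 Greywater=6 Hollowpine=27 Ironridge=8 Juniper=16 → close Hollowpine (overflow 12)
  27÷5 = 5 each, +1 to first 2
Round 3: Ashgrove=17 Dunmere=19 Greywater=11 Ironridge=13 Juniper=21 → close Juniper (overflow 16)
  21÷4 = 5 each, +1 to first 1
Round 4: Ashgrove=23 Dunmere=24 Greywater=16 Ironridge=18 → close Ashgrove (overflow 15)
  23÷3 = 7 each, +1 to first 2
Round 5: Dunmere=32 Greywater=24 Ironridge=25 → close Dunmere (overflow 23)
  32÷2 = 16 each, +1 to first 0
Round 6: Greywater=40 Ironridge=41 → close Ironridge (overflow 27)
  41÷1 = 41 each, +1 to first 0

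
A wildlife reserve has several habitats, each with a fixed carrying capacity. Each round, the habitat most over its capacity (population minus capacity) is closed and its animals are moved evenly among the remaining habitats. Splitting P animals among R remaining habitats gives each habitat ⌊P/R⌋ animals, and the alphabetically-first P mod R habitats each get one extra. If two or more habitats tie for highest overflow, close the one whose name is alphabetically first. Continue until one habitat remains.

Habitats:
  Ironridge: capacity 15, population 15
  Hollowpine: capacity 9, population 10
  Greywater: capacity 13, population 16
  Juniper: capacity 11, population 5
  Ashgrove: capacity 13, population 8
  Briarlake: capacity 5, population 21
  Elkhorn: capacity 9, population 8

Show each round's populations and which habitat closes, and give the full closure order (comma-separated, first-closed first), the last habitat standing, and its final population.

Closure order: Briarlake, Greywater, Hollowpine, Elkhorn, Ironridge, Ashgrove
Last habitat: Juniper with 83 animals

Round 1: Ashgrove=8 Briarlake=21 Elkhorn=8 Greywater=16 Hollowpine=10 Ironridge=15 Juniper=5 → close Briarlake (overflow 16)
  21÷6 = 3 each, +1 to first 3
Round 2: Ashgrove=12 Elkhorn=12 Greywater=20 Hollowpine=13 Ironridge=18 Juniper=8 → close Greywater (overflow 7)
  20÷5 = 4 each, +1 to first 0
Round 3: Ashgrove=16 Elkhorn=16 Hollowpine=17 Ironridge=22 Juniper=12 → close Hollowpine (overflow 8)
  17÷4 = 4 each, +1 to first 1
Round 4: Ashgrove=21 Elkhorn=20 Ironridge=26 Juniper=16 → close Elkhorn (overflow 11)
  20÷3 = 6 each, +1 to first 2
Round 5: Ashgrove=28 Ironridge=33 Juniper=22 → close Ironridge (overflow 18)
  33÷2 = 16 each, +1 to first 1
Round 6: Ashgrove=45 Juniper=38 → close Ashgrove (overflow 32)
  45÷1 = 45 each, +1 to first 0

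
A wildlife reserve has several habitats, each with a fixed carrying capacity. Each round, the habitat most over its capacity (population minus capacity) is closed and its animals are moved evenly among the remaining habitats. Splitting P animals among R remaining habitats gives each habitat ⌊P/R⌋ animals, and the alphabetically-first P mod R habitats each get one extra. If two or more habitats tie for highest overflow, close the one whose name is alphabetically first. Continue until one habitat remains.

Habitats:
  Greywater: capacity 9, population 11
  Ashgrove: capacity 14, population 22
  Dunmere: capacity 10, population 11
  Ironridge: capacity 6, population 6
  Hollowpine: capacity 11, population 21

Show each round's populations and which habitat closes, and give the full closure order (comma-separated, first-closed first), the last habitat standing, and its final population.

Closure order: Hollowpine, Ashgrove, Dunmere, Greywater
Last habitat: Ironridge with 71 animals

Round 1: Ashgrove=22 Dunmere=11 Greywater=11 Hollowpine=21 Ironridge=6 → close Hollowpine (overflow 10)
  21÷4 = 5 each, +1 to first 1
Round 2: Ashgrove=28 Dunmere=16 Greywater=16 Ironridge=11 → close Ashgrove (overflow 14)
  28÷3 = 9 each, +1 to first 1
Round 3: Dunmere=26 Greywater=25 Ironridge=20 → close Dunmere (overflow 16)
  26÷2 = 13 each, +1 to first 0
Round 4: Greywater=38 Ironridge=33 → close Greywater (overflow 29)
  38÷1 = 38 each, +1 to first 0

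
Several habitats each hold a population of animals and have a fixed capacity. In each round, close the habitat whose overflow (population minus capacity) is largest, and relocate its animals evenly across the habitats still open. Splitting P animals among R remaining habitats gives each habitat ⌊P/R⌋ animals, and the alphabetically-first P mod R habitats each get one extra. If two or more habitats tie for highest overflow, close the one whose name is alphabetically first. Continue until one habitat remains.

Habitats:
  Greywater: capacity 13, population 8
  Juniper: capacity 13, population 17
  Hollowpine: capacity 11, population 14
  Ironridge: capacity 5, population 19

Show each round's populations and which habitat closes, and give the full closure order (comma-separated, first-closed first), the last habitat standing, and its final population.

Round 1: Greywater=8 Hollowpine=14 Ironridge=19 Juniper=17 → close Ironridge (overflow 14)
  19÷3 = 6 each, +1 to first 1
Round 2: Greywater=15 Hollowpine=20 Juniper=23 → close Juniper (overflow 10)
  23÷2 = 11 each, +1 to first 1
Round 3: Greywater=27 Hollowpine=31 → close Hollowpine (overflow 20)
  31÷1 = 31 each, +1 to first 0

Closure order: Ironridge, Juniper, Hollowpine
Last habitat: Greywater with 58 animals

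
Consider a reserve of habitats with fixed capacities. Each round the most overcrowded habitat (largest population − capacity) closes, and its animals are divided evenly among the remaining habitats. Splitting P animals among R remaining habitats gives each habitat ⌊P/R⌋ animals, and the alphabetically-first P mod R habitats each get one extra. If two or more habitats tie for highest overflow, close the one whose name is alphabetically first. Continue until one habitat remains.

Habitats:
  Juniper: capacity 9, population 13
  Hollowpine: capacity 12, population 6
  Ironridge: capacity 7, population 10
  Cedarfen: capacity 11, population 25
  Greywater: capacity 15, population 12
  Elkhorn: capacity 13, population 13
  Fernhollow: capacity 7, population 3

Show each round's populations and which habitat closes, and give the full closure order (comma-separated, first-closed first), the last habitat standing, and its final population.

Closure order: Cedarfen, Juniper, Ironridge, Elkhorn, Fernhollow, Greywater
Last habitat: Hollowpine with 82 animals

Round 1: Cedarfen=25 Elkhorn=13 Fernhollow=3 Greywater=12 Hollowpine=6 Ironridge=10 Juniper=13 → close Cedarfen (overflow 14)
  25÷6 = 4 each, +1 to first 1
Round 2: Elkhorn=18 Fernhollow=7 Greywater=16 Hollowpine=10 Ironridge=14 Juniper=17 → close Juniper (overflow 8)
  17÷5 = 3 each, +1 to first 2
Round 3: Elkhorn=22 Fernhollow=11 Greywater=19 Hollowpine=13 Ironridge=17 → close Ironridge (overflow 10)
  17÷4 = 4 each, +1 to first 1
Round 4: Elkhorn=27 Fernhollow=15 Greywater=23 Hollowpine=17 → close Elkhorn (overflow 14)
  27÷3 = 9 each, +1 to first 0
Round 5: Fernhollow=24 Greywater=32 Hollowpine=26 → close Fernhollow (overflow 17)
  24÷2 = 12 each, +1 to first 0
Round 6: Greywater=44 Hollowpine=38 → close Greywater (overflow 29)
  44÷1 = 44 each, +1 to first 0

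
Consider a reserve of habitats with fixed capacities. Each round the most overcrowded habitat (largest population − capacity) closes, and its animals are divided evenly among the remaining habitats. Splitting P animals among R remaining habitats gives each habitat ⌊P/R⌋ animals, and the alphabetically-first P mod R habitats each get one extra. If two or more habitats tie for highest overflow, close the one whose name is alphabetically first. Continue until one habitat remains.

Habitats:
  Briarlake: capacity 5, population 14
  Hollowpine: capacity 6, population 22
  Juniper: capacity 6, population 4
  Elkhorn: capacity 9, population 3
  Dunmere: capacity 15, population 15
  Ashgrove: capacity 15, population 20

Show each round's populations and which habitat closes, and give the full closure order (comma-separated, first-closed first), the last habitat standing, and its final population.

Round 1: Ashgrove=20 Briarlake=14 Dunmere=15 Elkhorn=3 Hollowpine=22 Juniper=4 → close Hollowpine (overflow 16)
  22÷5 = 4 each, +1 to first 2
Round 2: Ashgrove=25 Briarlake=19 Dunmere=19 Elkhorn=7 Juniper=8 → close Briarlake (overflow 14)
  19÷4 = 4 each, +1 to first 3
Round 3: Ashgrove=30 Dunmere=24 Elkhorn=12 Juniper=12 → close Ashgrove (overflow 15)
  30÷3 = 10 each, +1 to first 0
Round 4: Dunmere=34 Elkhorn=22 Juniper=22 → close Dunmere (overflow 19)
  34÷2 = 17 each, +1 to first 0
Round 5: Elkhorn=39 Juniper=39 → close Juniper (overflow 33)
  39÷1 = 39 each, +1 to first 0

Closure order: Hollowpine, Briarlake, Ashgrove, Dunmere, Juniper
Last habitat: Elkhorn with 78 animals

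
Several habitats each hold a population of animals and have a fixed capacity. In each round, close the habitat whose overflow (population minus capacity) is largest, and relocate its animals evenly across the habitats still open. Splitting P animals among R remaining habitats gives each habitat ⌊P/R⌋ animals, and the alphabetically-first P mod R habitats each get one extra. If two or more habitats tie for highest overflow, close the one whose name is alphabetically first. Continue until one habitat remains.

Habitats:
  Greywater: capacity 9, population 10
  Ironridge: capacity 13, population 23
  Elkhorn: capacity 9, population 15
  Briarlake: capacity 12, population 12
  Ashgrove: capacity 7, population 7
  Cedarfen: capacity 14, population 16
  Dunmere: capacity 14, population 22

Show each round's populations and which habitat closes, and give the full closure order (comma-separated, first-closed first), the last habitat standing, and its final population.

Round 1: Ashgrove=7 Briarlake=12 Cedarfen=16 Dunmere=22 Elkhorn=15 Greywater=10 Ironridge=23 → close Ironridge (overflow 10)
  23÷6 = 3 each, +1 to first 5
Round 2: Ashgrove=11 Briarlake=16 Cedarfen=20 Dunmere=26 Elkhorn=19 Greywater=13 → close Dunmere (overflow 12)
  26÷5 = 5 each, +1 to first 1
Round 3: Ashgrove=17 Briarlake=21 Cedarfen=25 Elkhorn=24 Greywater=18 → close Elkhorn (overflow 15)
  24÷4 = 6 each, +1 to first 0
Round 4: Ashgrove=23 Briarlake=27 Cedarfen=31 Greywater=24 → close Cedarfen (overflow 17)
  31÷3 = 10 each, +1 to first 1
Round 5: Ashgrove=34 Briarlake=37 Greywater=34 → close Ashgrove (overflow 27)
  34÷2 = 17 each, +1 to first 0
Round 6: Briarlake=54 Greywater=51 → close Briarlake (overflow 42)
  54÷1 = 54 each, +1 to first 0

Closure order: Ironridge, Dunmere, Elkhorn, Cedarfen, Ashgrove, Briarlake
Last habitat: Greywater with 105 animals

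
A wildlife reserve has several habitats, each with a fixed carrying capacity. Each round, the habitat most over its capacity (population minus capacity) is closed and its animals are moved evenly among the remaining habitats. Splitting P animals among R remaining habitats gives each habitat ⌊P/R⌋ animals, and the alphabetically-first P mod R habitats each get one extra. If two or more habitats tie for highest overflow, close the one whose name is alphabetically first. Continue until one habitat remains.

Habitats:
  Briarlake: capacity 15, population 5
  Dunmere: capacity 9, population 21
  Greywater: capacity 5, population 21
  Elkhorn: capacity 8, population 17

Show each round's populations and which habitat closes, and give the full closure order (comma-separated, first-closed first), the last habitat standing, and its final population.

Round 1: Briarlake=5 Dunmere=21 Elkhorn=17 Greywater=21 → close Greywater (overflow 16)
  21÷3 = 7 each, +1 to first 0
Round 2: Briarlake=12 Dunmere=28 Elkhorn=24 → close Dunmere (overflow 19)
  28÷2 = 14 each, +1 to first 0
Round 3: Briarlake=26 Elkhorn=38 → close Elkhorn (overflow 30)
  38÷1 = 38 each, +1 to first 0

Closure order: Greywater, Dunmere, Elkhorn
Last habitat: Briarlake with 64 animals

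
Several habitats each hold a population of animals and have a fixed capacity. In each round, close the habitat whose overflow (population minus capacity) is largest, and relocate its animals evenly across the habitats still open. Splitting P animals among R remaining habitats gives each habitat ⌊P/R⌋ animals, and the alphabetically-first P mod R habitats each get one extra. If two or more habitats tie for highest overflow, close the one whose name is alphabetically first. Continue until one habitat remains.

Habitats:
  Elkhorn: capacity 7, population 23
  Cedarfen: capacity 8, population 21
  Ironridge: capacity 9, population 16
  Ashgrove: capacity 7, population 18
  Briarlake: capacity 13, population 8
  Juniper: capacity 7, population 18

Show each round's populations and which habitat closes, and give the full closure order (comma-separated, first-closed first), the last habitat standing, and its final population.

Round 1: Ashgrove=18 Briarlake=8 Cedarfen=21 Elkhorn=23 Ironridge=16 Juniper=18 → close Elkhorn (overflow 16)
  23÷5 = 4 each, +1 to first 3
Round 2: Ashgrove=23 Briarlake=13 Cedarfen=26 Ironridge=20 Juniper=22 → close Cedarfen (overflow 18)
  26÷4 = 6 each, +1 to first 2
Round 3: Ashgrove=30 Briarlake=20 Ironridge=26 Juniper=28 → close Ashgrove (overflow 23)
  30÷3 = 10 each, +1 to first 0
Round 4: Briarlake=30 Ironridge=36 Juniper=38 → close Juniper (overflow 31)
  38÷2 = 19 each, +1 to first 0
Round 5: Briarlake=49 Ironridge=55 → close Ironridge (overflow 46)
  55÷1 = 55 each, +1 to first 0

Closure order: Elkhorn, Cedarfen, Ashgrove, Juniper, Ironridge
Last habitat: Briarlake with 104 animals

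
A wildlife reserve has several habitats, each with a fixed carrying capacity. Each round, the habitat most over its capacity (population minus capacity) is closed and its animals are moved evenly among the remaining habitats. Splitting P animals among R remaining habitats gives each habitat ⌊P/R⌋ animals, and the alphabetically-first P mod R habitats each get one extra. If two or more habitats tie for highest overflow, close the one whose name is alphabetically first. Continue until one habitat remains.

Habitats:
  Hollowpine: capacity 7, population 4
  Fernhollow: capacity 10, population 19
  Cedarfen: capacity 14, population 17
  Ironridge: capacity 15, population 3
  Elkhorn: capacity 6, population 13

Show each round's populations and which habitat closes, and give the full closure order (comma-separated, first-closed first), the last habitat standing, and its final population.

Round 1: Cedarfen=17 Elkhorn=13 Fernhollow=19 Hollowpine=4 Ironridge=3 → close Fernhollow (overflow 9)
  19÷4 = 4 each, +1 to first 3
Round 2: Cedarfen=22 Elkhorn=18 Hollowpine=9 Ironridge=7 → close Elkhorn (overflow 12)
  18÷3 = 6 each, +1 to first 0
Round 3: Cedarfen=28 Hollowpine=15 Ironridge=13 → close Cedarfen (overflow 14)
  28÷2 = 14 each, +1 to first 0
Round 4: Hollowpine=29 Ironridge=27 → close Hollowpine (overflow 22)
  29÷1 = 29 each, +1 to first 0

Closure order: Fernhollow, Elkhorn, Cedarfen, Hollowpine
Last habitat: Ironridge with 56 animals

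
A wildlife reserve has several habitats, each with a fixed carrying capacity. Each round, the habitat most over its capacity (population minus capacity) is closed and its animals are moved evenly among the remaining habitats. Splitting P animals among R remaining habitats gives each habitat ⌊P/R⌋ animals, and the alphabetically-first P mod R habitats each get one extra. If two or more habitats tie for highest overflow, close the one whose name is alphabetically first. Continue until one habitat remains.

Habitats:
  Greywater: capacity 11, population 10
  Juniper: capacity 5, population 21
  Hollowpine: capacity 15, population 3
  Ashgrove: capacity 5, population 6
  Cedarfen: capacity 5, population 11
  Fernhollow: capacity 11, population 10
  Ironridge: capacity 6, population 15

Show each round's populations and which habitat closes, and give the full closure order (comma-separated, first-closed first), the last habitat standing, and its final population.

Round 1: Ashgrove=6 Cedarfen=11 Fernhollow=10 Greywater=10 Hollowpine=3 Ironridge=15 Juniper=21 → close Juniper (overflow 16)
  21÷6 = 3 each, +1 to first 3
Round 2: Ashgrove=10 Cedarfen=15 Fernhollow=14 Greywater=13 Hollowpine=6 Ironridge=18 → close Ironridge (overflow 12)
  18÷5 = 3 each, +1 to first 3
Round 3: Ashgrove=14 Cedarfen=19 Fernhollow=18 Greywater=16 Hollowpine=9 → close Cedarfen (overflow 14)
  19÷4 = 4 each, +1 to first 3
Round 4: Ashgrove=19 Fernhollow=23 Greywater=21 Hollowpine=13 → close Ashgrove (overflow 14)
  19÷3 = 6 each, +1 to first 1
Round 5: Fernhollow=30 Greywater=27 Hollowpine=19 → close Fernhollow (overflow 19)
  30÷2 = 15 each, +1 to first 0
Round 6: Greywater=42 Hollowpine=34 → close Greywater (overflow 31)
  42÷1 = 42 each, +1 to first 0

Closure order: Juniper, Ironridge, Cedarfen, Ashgrove, Fernhollow, Greywater
Last habitat: Hollowpine with 76 animals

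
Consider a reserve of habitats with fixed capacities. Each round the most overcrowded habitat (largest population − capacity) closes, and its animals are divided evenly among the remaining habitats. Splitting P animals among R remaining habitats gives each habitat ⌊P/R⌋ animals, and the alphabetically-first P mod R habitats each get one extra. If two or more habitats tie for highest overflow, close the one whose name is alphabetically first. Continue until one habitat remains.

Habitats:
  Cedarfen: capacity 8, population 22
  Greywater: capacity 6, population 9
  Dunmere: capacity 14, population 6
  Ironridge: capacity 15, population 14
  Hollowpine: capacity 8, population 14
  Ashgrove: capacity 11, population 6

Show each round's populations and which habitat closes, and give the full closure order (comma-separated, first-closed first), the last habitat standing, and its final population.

Round 1: Ashgrove=6 Cedarfen=22 Dunmere=6 Greywater=9 Hollowpine=14 Ironridge=14 → close Cedarfen (overflow 14)
  22÷5 = 4 each, +1 to first 2
Round 2: Ashgrove=11 Dunmere=11 Greywater=13 Hollowpine=18 Ironridge=18 → close Hollowpine (overflow 10)
  18÷4 = 4 each, +1 to first 2
Round 3: Ashgrove=16 Dunmere=16 Greywater=17 Ironridge=22 → close Greywater (overflow 11)
  17÷3 = 5 each, +1 to first 2
Round 4: Ashgrove=22 Dunmere=22 Ironridge=27 → close Ironridge (overflow 12)
  27÷2 = 13 each, +1 to first 1
Round 5: Ashgrove=36 Dunmere=35 → close Ashgrove (overflow 25)
  36÷1 = 36 each, +1 to first 0

Closure order: Cedarfen, Hollowpine, Greywater, Ironridge, Ashgrove
Last habitat: Dunmere with 71 animals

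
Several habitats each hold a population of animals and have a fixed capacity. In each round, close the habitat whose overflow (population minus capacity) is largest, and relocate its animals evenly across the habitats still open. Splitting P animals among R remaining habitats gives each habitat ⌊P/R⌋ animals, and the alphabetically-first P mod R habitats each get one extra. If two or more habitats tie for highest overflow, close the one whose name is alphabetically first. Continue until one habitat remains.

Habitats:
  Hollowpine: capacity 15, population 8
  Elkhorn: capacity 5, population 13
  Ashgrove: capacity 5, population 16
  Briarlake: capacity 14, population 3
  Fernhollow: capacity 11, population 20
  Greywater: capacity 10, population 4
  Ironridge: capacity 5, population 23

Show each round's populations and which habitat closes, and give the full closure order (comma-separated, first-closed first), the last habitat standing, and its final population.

Round 1: Ashgrove=16 Briarlake=3 Elkhorn=13 Fernhollow=20 Greywater=4 Hollowpine=8 Ironridge=23 → close Ironridge (overflow 18)
  23÷6 = 3 each, +1 to first 5
Round 2: Ashgrove=20 Briarlake=7 Elkhorn=17 Fernhollow=24 Greywater=8 Hollowpine=11 → close Ashgrove (overflow 15)
  20÷5 = 4 each, +1 to first 0
Round 3: Briarlake=11 Elkhorn=21 Fernhollow=28 Greywater=12 Hollowpine=15 → close Fernhollow (overflow 17)
  28÷4 = 7 each, +1 to first 0
Round 4: Briarlake=18 Elkhorn=28 Greywater=19 Hollowpine=22 → close Elkhorn (overflow 23)
  28÷3 = 9 each, +1 to first 1
Round 5: Briarlake=28 Greywater=28 Hollowpine=31 → close Greywater (overflow 18)
  28÷2 = 14 each, +1 to first 0
Round 6: Briarlake=42 Hollowpine=45 → close Hollowpine (overflow 30)
  45÷1 = 45 each, +1 to first 0

Closure order: Ironridge, Ashgrove, Fernhollow, Elkhorn, Greywater, Hollowpine
Last habitat: Briarlake with 87 animals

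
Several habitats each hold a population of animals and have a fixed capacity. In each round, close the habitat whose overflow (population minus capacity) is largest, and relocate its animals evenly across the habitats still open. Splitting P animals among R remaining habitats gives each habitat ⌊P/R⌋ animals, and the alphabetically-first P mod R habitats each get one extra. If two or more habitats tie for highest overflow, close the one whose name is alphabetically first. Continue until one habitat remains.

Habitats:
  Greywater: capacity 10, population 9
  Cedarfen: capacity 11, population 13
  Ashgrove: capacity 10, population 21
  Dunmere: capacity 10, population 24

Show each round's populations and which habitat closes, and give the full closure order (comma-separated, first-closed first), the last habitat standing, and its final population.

Closure order: Dunmere, Ashgrove, Cedarfen
Last habitat: Greywater with 67 animals

Round 1: Ashgrove=21 Cedarfen=13 Dunmere=24 Greywater=9 → close Dunmere (overflow 14)
  24÷3 = 8 each, +1 to first 0
Round 2: Ashgrove=29 Cedarfen=21 Greywater=17 → close Ashgrove (overflow 19)
  29÷2 = 14 each, +1 to first 1
Round 3: Cedarfen=36 Greywater=31 → close Cedarfen (overflow 25)
  36÷1 = 36 each, +1 to first 0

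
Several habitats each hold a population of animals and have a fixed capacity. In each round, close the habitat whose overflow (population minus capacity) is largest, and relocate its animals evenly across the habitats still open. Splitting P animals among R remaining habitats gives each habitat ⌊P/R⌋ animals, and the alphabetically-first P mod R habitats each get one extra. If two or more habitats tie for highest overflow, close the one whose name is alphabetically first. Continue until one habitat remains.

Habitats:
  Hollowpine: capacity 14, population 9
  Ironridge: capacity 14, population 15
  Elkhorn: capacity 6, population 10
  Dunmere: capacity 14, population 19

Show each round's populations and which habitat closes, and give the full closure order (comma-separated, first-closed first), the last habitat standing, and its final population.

Closure order: Dunmere, Elkhorn, Ironridge
Last habitat: Hollowpine with 53 animals

Round 1: Dunmere=19 Elkhorn=10 Hollowpine=9 Ironridge=15 → close Dunmere (overflow 5)
  19÷3 = 6 each, +1 to first 1
Round 2: Elkhorn=17 Hollowpine=15 Ironridge=21 → close Elkhorn (overflow 11)
  17÷2 = 8 each, +1 to first 1
Round 3: Hollowpine=24 Ironridge=29 → close Ironridge (overflow 15)
  29÷1 = 29 each, +1 to first 0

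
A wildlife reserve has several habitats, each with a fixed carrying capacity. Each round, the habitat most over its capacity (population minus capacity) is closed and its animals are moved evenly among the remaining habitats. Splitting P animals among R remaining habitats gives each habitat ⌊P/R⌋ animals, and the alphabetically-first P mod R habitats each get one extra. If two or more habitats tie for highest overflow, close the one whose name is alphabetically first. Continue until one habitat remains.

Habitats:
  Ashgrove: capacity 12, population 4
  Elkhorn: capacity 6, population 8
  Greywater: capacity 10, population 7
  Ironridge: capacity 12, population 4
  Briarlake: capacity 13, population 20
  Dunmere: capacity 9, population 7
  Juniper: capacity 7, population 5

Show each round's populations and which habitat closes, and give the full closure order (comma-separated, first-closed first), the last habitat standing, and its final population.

Closure order: Briarlake, Elkhorn, Dunmere, Juniper, Greywater, Ashgrove
Last habitat: Ironridge with 55 animals

Round 1: Ashgrove=4 Briarlake=20 Dunmere=7 Elkhorn=8 Greywater=7 Ironridge=4 Juniper=5 → close Briarlake (overflow 7)
  20÷6 = 3 each, +1 to first 2
Round 2: Ashgrove=8 Dunmere=11 Elkhorn=11 Greywater=10 Ironridge=7 Juniper=8 → close Elkhorn (overflow 5)
  11÷5 = 2 each, +1 to first 1
Round 3: Ashgrove=11 Dunmere=13 Greywater=12 Ironridge=9 Juniper=10 → close Dunmere (overflow 4)
  13÷4 = 3 each, +1 to first 1
Round 4: Ashgrove=15 Greywater=15 Ironridge=12 Juniper=13 → close Juniper (overflow 6)
  13÷3 = 4 each, +1 to first 1
Round 5: Ashgrove=20 Greywater=19 Ironridge=16 → close Greywater (overflow 9)
  19÷2 = 9 each, +1 to first 1
Round 6: Ashgrove=30 Ironridge=25 → close Ashgrove (overflow 18)
  30÷1 = 30 each, +1 to first 0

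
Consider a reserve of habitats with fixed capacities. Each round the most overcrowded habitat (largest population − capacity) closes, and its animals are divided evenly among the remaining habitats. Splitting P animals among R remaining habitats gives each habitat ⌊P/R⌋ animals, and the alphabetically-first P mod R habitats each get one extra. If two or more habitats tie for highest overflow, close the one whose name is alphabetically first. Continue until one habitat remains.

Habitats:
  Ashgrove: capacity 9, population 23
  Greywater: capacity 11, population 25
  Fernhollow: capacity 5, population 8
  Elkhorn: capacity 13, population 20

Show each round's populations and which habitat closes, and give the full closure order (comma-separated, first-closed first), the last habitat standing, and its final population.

Closure order: Ashgrove, Greywater, Elkhorn
Last habitat: Fernhollow with 76 animals

Round 1: Ashgrove=23 Elkhorn=20 Fernhollow=8 Greywater=25 → close Ashgrove (overflow 14)
  23÷3 = 7 each, +1 to first 2
Round 2: Elkhorn=28 Fernhollow=16 Greywater=32 → close Greywater (overflow 21)
  32÷2 = 16 each, +1 to first 0
Round 3: Elkhorn=44 Fernhollow=32 → close Elkhorn (overflow 31)
  44÷1 = 44 each, +1 to first 0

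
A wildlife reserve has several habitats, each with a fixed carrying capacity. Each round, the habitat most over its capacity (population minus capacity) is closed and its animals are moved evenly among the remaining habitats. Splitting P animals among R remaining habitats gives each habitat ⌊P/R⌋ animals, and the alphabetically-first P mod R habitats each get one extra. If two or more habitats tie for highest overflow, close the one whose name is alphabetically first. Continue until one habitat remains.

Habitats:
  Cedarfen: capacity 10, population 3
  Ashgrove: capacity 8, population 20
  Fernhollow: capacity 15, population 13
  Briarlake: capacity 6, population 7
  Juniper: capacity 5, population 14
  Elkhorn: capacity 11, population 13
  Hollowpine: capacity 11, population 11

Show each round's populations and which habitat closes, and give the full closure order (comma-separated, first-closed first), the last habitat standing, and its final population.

Closure order: Ashgrove, Juniper, Briarlake, Elkhorn, Fernhollow, Hollowpine
Last habitat: Cedarfen with 81 animals

Round 1: Ashgrove=20 Briarlake=7 Cedarfen=3 Elkhorn=13 Fernhollow=13 Hollowpine=11 Juniper=14 → close Ashgrove (overflow 12)
  20÷6 = 3 each, +1 to first 2
Round 2: Briarlake=11 Cedarfen=7 Elkhorn=16 Fernhollow=16 Hollowpine=14 Juniper=17 → close Juniper (overflow 12)
  17÷5 = 3 each, +1 to first 2
Round 3: Briarlake=15 Cedarfen=11 Elkhorn=19 Fernhollow=19 Hollowpine=17 → close Briarlake (overflow 9)
  15÷4 = 3 each, +1 to first 3
Round 4: Cedarfen=15 Elkhorn=23 Fernhollow=23 Hollowpine=20 → close Elkhorn (overflow 12)
  23÷3 = 7 each, +1 to first 2
Round 5: Cedarfen=23 Fernhollow=31 Hollowpine=27 → close Fernhollow (overflow 16)
  31÷2 = 15 each, +1 to first 1
Round 6: Cedarfen=39 Hollowpine=42 → close Hollowpine (overflow 31)
  42÷1 = 42 each, +1 to first 0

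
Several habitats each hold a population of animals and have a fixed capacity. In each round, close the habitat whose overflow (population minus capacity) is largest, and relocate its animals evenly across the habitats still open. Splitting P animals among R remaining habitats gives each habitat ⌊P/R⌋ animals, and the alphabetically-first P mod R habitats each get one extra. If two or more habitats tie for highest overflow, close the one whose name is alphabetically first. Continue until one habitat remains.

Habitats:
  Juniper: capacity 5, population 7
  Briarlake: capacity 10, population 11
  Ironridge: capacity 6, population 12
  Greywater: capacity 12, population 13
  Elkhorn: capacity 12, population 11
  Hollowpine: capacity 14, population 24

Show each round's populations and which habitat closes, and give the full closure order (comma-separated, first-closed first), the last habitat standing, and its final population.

Closure order: Hollowpine, Ironridge, Briarlake, Greywater, Juniper
Last habitat: Elkhorn with 78 animals

Round 1: Briarlake=11 Elkhorn=11 Greywater=13 Hollowpine=24 Ironridge=12 Juniper=7 → close Hollowpine (overflow 10)
  24÷5 = 4 each, +1 to first 4
Round 2: Briarlake=16 Elkhorn=16 Greywater=18 Ironridge=17 Juniper=11 → close Ironridge (overflow 11)
  17÷4 = 4 each, +1 to first 1
Round 3: Briarlake=21 Elkhorn=20 Greywater=22 Juniper=15 → close Briarlake (overflow 11)
  21÷3 = 7 each, +1 to first 0
Round 4: Elkhorn=27 Greywater=29 Juniper=22 → close Greywater (overflow 17)
  29÷2 = 14 each, +1 to first 1
Round 5: Elkhorn=42 Juniper=36 → close Juniper (overflow 31)
  36÷1 = 36 each, +1 to first 0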